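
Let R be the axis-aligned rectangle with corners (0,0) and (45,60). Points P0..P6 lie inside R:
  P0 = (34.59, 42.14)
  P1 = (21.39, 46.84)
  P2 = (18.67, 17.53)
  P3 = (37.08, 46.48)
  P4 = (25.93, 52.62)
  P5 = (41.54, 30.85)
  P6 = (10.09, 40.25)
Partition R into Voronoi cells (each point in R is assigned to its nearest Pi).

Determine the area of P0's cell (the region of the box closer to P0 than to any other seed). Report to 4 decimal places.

1. box [0,45]×[0,60]: [(0, 0) (45, 0) (45, 60) (0, 60)]
2. ⊥bis P0·P1 via (27.99,44.49): [(12.1489, 0) (45, 0) (45, 60) (33.5125, 60)]  |A|=1330.1591
3. ⊥bis P0·P2 via (26.63,29.835): [(23.4942, 31.8635) (45, 17.9516) (45, 60) (33.5125, 60)]  |A|=613.751
4. ⊥bis P0·P3 via (35.835,44.31): [(29.2675, 48.078) (23.4942, 31.8635) (45, 17.9516) (45, 39.0517)]  |A|=380.4899
5. ⊥bis P0·P4 via (30.26,47.38): [(30.3518, 47.4559) (28.5017, 45.927) (23.4942, 31.8635) (45, 17.9516) (45, 39.0517)]  |A|=379.0856
6. ⊥bis P0·P5 via (38.065,36.495): [(43.5602, 39.8778) (30.3518, 47.4559) (28.5017, 45.927) (23.4942, 31.8635) (26.9304, 29.6407)]  |A|=174.212
7. ⊥bis P0·P6 via (22.34,41.195): [(43.5602, 39.8778) (30.3518, 47.4559) (28.5017, 45.927) (23.4942, 31.8635) (26.9304, 29.6407)]  |A|=174.212
8. canonical 5-gon: [(43.5602, 39.8778) (30.3518, 47.4559) (28.5017, 45.927) (23.4942, 31.8635) (26.9304, 29.6407)]
9. shoelace: 174.212

Area of P0's cell: 174.2120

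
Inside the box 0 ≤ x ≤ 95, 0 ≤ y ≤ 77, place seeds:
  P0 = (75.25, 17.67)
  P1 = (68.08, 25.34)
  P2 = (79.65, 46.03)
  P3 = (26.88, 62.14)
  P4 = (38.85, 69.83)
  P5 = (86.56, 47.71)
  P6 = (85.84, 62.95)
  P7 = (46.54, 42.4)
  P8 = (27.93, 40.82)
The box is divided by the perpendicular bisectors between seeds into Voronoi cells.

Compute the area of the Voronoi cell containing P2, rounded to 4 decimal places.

1. box [0,95]×[0,77]: [(0, 0) (95, 0) (95, 77) (0, 77)]
2. ⊥bis P2·P0 via (77.45,31.85): [(0, 43.8662) (95, 29.1272) (95, 77) (0, 77)]  |A|=3847.8149
3. ⊥bis P2·P1 via (73.865,35.685): [(0, 76.9909) (81.9796, 31.1472) (95, 29.1272) (95, 77) (0, 77)]  |A|=2490.0423
4. ⊥bis P2·P3 via (53.265,54.085): [(51.4708, 48.208) (81.9796, 31.1472) (95, 29.1272) (95, 77) (60.2607, 77)]  |A|=1622.2941
5. ⊥bis P2·P4 via (59.25,57.93): [(53.0603, 47.3191) (81.9796, 31.1472) (95, 29.1272) (95, 77) (70.3742, 77)]  |A|=1445.4162
6. ⊥bis P2·P5 via (83.105,46.87): [(53.0603, 47.3191) (81.9796, 31.1472) (87.1216, 30.3495) (75.7796, 77) (70.3742, 77)]  |A|=808.5142
7. ⊥bis P2·P6 via (82.745,54.49): [(61.7284, 62.1787) (53.0603, 47.3191) (81.9796, 31.1472) (87.1216, 30.3495) (81.1067, 55.0894)]  |A|=575.044
8. ⊥bis P2·P7 via (63.095,44.215): [(61.7284, 62.1787) (61.2209, 61.3087) (63.3878, 41.5439) (81.9796, 31.1472) (87.1216, 30.3495) (81.1067, 55.0894)]  |A|=479.2403
9. ⊥bis P2·P8 via (53.79,43.425): [(61.7284, 62.1787) (61.2209, 61.3087) (63.3878, 41.5439) (81.9796, 31.1472) (87.1216, 30.3495) (81.1067, 55.0894)]  |A|=479.2403
10. canonical 6-gon: [(61.7284, 62.1787) (61.2209, 61.3087) (63.3878, 41.5439) (81.9796, 31.1472) (87.1216, 30.3495) (81.1067, 55.0894)]
11. shoelace: 479.2403

Area of P2's cell: 479.2403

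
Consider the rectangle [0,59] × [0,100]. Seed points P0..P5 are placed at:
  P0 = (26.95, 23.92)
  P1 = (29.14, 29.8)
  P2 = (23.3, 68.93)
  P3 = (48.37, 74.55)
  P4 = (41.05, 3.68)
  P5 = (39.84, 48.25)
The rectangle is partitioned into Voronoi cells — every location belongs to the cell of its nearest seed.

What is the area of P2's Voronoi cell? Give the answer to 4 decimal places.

1. box [0,59]×[0,100]: [(0, 0) (59, 0) (59, 100) (0, 100)]
2. ⊥bis P2·P0 via (25.125,46.425): [(0, 44.3875) (59, 49.172) (59, 100) (0, 100)]  |A|=3139.9928
3. ⊥bis P2·P1 via (26.22,49.365): [(0, 45.4518) (59, 54.2573) (59, 100) (0, 100)]  |A|=2958.5829
4. ⊥bis P2·P3 via (35.835,71.74): [(0, 45.4518) (40.3772, 51.4779) (29.4999, 100) (0, 100)]  |A|=1816.9507
5. ⊥bis P2·P4 via (32.175,36.305): [(0, 45.4518) (40.3772, 51.4779) (29.4999, 100) (0, 100)]  |A|=1816.9507
6. ⊥bis P2·P5 via (31.57,58.59): [(0, 45.4518) (18.6173, 48.2303) (37.6863, 63.4818) (29.4999, 100) (0, 100)]  |A|=1681.979
7. canonical 5-gon: [(0, 45.4518) (18.6173, 48.2303) (37.6863, 63.4818) (29.4999, 100) (0, 100)]
8. shoelace: 1681.979

Area of P2's cell: 1681.9790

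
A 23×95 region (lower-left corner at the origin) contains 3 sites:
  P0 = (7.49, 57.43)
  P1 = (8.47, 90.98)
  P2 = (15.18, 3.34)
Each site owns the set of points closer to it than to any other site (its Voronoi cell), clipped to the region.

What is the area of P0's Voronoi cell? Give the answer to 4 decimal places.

Area of P0's cell: 1004.9556

1. box [0,23]×[0,95]: [(0, 0) (23, 0) (23, 95) (0, 95)]
2. ⊥bis P0·P1 via (7.98,74.205): [(0, 74.4381) (0, 0) (23, 0) (23, 73.7663)]  |A|=1704.3501
3. ⊥bis P0·P2 via (11.335,30.385): [(0, 74.4381) (0, 28.7735) (23, 32.0434) (23, 73.7663)]  |A|=1004.9556
4. canonical 4-gon: [(0, 74.4381) (0, 28.7735) (23, 32.0434) (23, 73.7663)]
5. shoelace: 1004.9556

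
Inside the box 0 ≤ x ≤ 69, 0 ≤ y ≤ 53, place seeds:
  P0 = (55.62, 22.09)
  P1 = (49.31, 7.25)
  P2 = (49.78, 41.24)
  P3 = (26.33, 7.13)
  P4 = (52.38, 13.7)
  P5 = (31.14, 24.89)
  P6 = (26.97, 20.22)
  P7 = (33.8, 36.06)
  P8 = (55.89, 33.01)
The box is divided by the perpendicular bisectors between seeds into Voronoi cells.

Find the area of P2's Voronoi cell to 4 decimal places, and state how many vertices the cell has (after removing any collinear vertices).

Area of P2's cell: 401.2650 (4 vertices)

1. box [0,69]×[0,53]: [(0, 0) (69, 0) (69, 53) (0, 53)]
2. ⊥bis P2·P0 via (52.7,31.665): [(0, 15.5936) (69, 36.6359) (69, 53) (0, 53)]  |A|=1855.0848
3. ⊥bis P2·P1 via (49.545,24.245): [(0, 24.9301) (29.2875, 24.5251) (69, 36.6359) (69, 53) (0, 53)]  |A|=1718.363
4. ⊥bis P2·P3 via (38.055,24.185): [(0, 50.3471) (35.0182, 26.2727) (69, 36.6359) (69, 53) (0, 53)]  |A|=1246.5814
5. ⊥bis P2·P4 via (51.08,27.47): [(0, 50.3471) (35.0182, 26.2727) (69, 36.6359) (69, 53) (0, 53)]  |A|=1246.5814
6. ⊥bis P2·P5 via (40.46,33.065): [(44.012, 29.0155) (69, 36.6359) (69, 53) (22.9741, 53)]  |A|=756.4077
7. ⊥bis P2·P6 via (38.375,30.73): [(44.012, 29.0155) (69, 36.6359) (69, 53) (22.9741, 53)]  |A|=756.4077
8. ⊥bis P2·P7 via (41.79,38.65): [(44.832, 29.2656) (69, 36.6359) (69, 53) (37.1384, 53)]  |A|=575.8529
9. ⊥bis P2·P8 via (52.835,37.125): [(44.3309, 30.8115) (69, 49.126) (69, 53) (37.1384, 53)]  |A|=401.265
10. canonical 4-gon: [(44.3309, 30.8115) (69, 49.126) (69, 53) (37.1384, 53)]
11. shoelace: 401.265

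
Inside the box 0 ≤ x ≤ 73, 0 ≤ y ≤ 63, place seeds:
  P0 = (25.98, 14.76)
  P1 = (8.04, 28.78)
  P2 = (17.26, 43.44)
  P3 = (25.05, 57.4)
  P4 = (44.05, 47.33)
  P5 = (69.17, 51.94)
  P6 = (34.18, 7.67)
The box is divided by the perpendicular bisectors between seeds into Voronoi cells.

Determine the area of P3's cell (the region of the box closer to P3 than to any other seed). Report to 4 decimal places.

Area of P3's cell: 371.6594

1. box [0,73]×[0,63]: [(0, 0) (73, 0) (73, 63) (0, 63)]
2. ⊥bis P3·P0 via (25.515,36.08): [(0, 35.5235) (73, 37.1157) (73, 63) (0, 63)]  |A|=1947.67
3. ⊥bis P3·P1 via (16.545,43.09): [(0, 52.9233) (28.2396, 36.1394) (73, 37.1157) (73, 63) (0, 63)]  |A|=1701.9876
4. ⊥bis P3·P2 via (21.155,50.42): [(0, 62.225) (46.0502, 36.5279) (73, 37.1157) (73, 63) (0, 63)]  |A|=1332.8655
5. ⊥bis P3·P4 via (34.55,52.365): [(0, 62.225) (30.6971, 45.0953) (40.1866, 63) (0, 63)]  |A|=371.6594
6. ⊥bis P3·P5 via (47.11,54.67): [(0, 62.225) (30.6971, 45.0953) (40.1866, 63) (0, 63)]  |A|=371.6594
7. ⊥bis P3·P6 via (29.615,32.535): [(0, 62.225) (30.6971, 45.0953) (40.1866, 63) (0, 63)]  |A|=371.6594
8. canonical 4-gon: [(0, 62.225) (30.6971, 45.0953) (40.1866, 63) (0, 63)]
9. shoelace: 371.6594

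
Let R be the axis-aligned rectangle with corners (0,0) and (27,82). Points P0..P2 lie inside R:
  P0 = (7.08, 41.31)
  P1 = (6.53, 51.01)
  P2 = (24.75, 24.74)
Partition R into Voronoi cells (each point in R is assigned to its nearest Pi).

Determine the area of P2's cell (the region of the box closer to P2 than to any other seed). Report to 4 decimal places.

1. box [0,27]×[0,82]: [(0, 0) (27, 0) (27, 82) (0, 82)]
2. ⊥bis P2·P0 via (15.915,33.025): [(0, 16.0535) (0, 0) (27, 0) (27, 44.8459)]  |A|=822.1414
3. ⊥bis P2·P1 via (15.64,37.875): [(0, 16.0535) (0, 0) (27, 0) (27, 44.8459)]  |A|=822.1414
4. canonical 4-gon: [(0, 16.0535) (0, 0) (27, 0) (27, 44.8459)]
5. shoelace: 822.1414

Area of P2's cell: 822.1414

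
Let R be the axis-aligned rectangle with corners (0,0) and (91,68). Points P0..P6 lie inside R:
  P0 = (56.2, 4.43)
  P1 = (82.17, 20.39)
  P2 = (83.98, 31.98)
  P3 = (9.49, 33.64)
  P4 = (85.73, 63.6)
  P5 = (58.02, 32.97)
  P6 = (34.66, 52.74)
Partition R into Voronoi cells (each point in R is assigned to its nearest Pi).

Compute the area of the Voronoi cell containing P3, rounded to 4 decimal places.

Area of P3's cell: 1549.8947

1. box [0,91]×[0,68]: [(0, 0) (91, 0) (91, 68) (0, 68)]
2. ⊥bis P3·P0 via (32.845,19.035): [(0, 0) (20.9415, 0) (63.4652, 68) (0, 68)]  |A|=2869.8265
3. ⊥bis P3·P1 via (45.83,27.015): [(0, 0) (20.9415, 0) (49.1197, 45.0601) (53.3018, 68) (0, 68)]  |A|=2753.2533
4. ⊥bis P3·P2 via (46.735,32.81): [(0, 0) (20.9415, 0) (46.93, 41.5584) (47.5192, 68) (0, 68)]  |A|=2659.0082
5. ⊥bis P3·P4 via (47.61,48.62): [(0, 0) (20.9415, 0) (46.93, 41.5584) (47.1154, 49.8787) (39.9942, 68) (0, 68)]  |A|=2590.8272
6. ⊥bis P3·P5 via (33.755,33.305): [(0, 0) (20.9415, 0) (33.5741, 20.2009) (34.234, 68) (0, 68)]  |A|=2171.2147
7. ⊥bis P3·P6 via (22.075,43.19): [(0, 0) (20.9415, 0) (33.5741, 20.2009) (33.6803, 27.8965) (3.2482, 68) (0, 68)]  |A|=1549.8947
8. canonical 6-gon: [(0, 0) (20.9415, 0) (33.5741, 20.2009) (33.6803, 27.8965) (3.2482, 68) (0, 68)]
9. shoelace: 1549.8947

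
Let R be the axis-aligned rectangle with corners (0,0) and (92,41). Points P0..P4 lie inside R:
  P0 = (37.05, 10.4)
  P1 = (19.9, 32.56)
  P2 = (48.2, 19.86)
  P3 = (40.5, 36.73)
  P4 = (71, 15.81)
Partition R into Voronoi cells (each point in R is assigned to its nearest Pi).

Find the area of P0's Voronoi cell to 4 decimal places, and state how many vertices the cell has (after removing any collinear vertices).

Area of P0's cell: 698.0868 (4 vertices)

1. box [0,92]×[0,41]: [(0, 0) (92, 0) (92, 41) (0, 41)]
2. ⊥bis P0·P1 via (28.475,21.48): [(0.7201, 0) (92, 0) (92, 41) (53.6973, 41)]  |A|=2656.4427
3. ⊥bis P0·P2 via (42.625,15.13): [(33.7644, 25.5735) (0.7201, 0) (55.4618, 0)]  |A|=699.9692
4. ⊥bis P0·P3 via (38.775,23.565): [(35.0549, 24.0524) (32.2704, 24.4173) (0.7201, 0) (55.4618, 0)]  |A|=698.0868
5. ⊥bis P0·P4 via (54.025,13.105): [(35.0549, 24.0524) (32.2704, 24.4173) (0.7201, 0) (55.4618, 0)]  |A|=698.0868
6. canonical 4-gon: [(35.0549, 24.0524) (32.2704, 24.4173) (0.7201, 0) (55.4618, 0)]
7. shoelace: 698.0868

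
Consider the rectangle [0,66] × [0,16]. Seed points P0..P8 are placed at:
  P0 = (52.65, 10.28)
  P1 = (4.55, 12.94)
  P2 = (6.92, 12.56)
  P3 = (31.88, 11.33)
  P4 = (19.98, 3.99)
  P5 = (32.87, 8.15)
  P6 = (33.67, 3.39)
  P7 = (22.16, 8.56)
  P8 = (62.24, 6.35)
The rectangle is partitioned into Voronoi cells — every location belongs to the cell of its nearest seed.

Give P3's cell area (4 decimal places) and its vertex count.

1. box [0,66]×[0,16]: [(0, 0) (66, 0) (66, 16) (0, 16)]
2. ⊥bis P3·P0 via (42.265,10.805): [(0, 0) (41.7188, 0) (42.5276, 16) (0, 16)]  |A|=673.9712
3. ⊥bis P3·P1 via (18.215,12.135): [(17.5001, 0) (41.7188, 0) (42.5276, 16) (18.4427, 16)]  |A|=386.4286
4. ⊥bis P3·P2 via (19.4,11.945): [(18.8114, 0) (41.7188, 0) (42.5276, 16) (19.5998, 16)]  |A|=366.6816
5. ⊥bis P3·P4 via (25.93,7.66): [(30.6547, 0) (41.7188, 0) (42.5276, 16) (20.7858, 16)]  |A|=262.4466
6. ⊥bis P3·P5 via (32.375,9.74): [(25.8919, 7.7217) (42.3684, 12.8512) (42.5276, 16) (20.7858, 16)]  |A|=115.5252
7. ⊥bis P3·P6 via (32.775,7.36): [(25.8919, 7.7217) (42.3684, 12.8512) (42.5276, 16) (20.7858, 16)]  |A|=115.5252
8. ⊥bis P3·P7 via (27.02,9.945): [(27.51, 8.2254) (42.3684, 12.8512) (42.5276, 16) (25.2944, 16)]  |A|=90.0154
9. ⊥bis P3·P8 via (47.06,8.84): [(27.51, 8.2254) (42.3684, 12.8512) (42.5276, 16) (25.2944, 16)]  |A|=90.0154
10. canonical 4-gon: [(27.51, 8.2254) (42.3684, 12.8512) (42.5276, 16) (25.2944, 16)]
11. shoelace: 90.0154

Area of P3's cell: 90.0154 (4 vertices)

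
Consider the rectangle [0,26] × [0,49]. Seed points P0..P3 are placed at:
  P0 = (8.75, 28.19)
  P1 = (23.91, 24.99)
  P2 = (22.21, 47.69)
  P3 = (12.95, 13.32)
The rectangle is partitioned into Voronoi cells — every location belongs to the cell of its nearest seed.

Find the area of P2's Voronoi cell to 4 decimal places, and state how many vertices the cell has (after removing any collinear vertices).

Area of P2's cell: 220.4461 (5 vertices)

1. box [0,26]×[0,49]: [(0, 0) (26, 0) (26, 49) (0, 49)]
2. ⊥bis P2·P0 via (15.48,37.94): [(0, 48.6252) (26, 30.6785) (26, 49) (0, 49)]  |A|=243.0523
3. ⊥bis P2·P1 via (23.06,36.34): [(0, 48.6252) (18.313, 35.9845) (26, 36.5602) (26, 49) (0, 49)]  |A|=220.4461
4. ⊥bis P2·P3 via (17.58,30.505): [(0, 48.6252) (18.313, 35.9845) (26, 36.5602) (26, 49) (0, 49)]  |A|=220.4461
5. canonical 5-gon: [(0, 48.6252) (18.313, 35.9845) (26, 36.5602) (26, 49) (0, 49)]
6. shoelace: 220.4461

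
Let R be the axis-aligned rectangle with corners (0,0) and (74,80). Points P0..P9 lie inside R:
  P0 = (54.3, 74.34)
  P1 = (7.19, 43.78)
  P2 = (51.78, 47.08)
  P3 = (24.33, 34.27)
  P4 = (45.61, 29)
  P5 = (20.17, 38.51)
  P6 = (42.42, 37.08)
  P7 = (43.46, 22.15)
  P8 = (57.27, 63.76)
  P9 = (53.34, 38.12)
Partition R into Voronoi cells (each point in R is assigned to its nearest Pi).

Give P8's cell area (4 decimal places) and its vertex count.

Area of P8's cell: 518.7172 (3 vertices)

1. box [0,74]×[0,80]: [(0, 0) (74, 0) (74, 80) (0, 80)]
2. ⊥bis P8·P0 via (55.785,69.05): [(0, 53.3901) (0, 0) (74, 0) (74, 74.1633)]  |A|=4719.4762
3. ⊥bis P8·P1 via (32.23,53.77): [(29.1202, 61.5647) (53.6822, 0) (74, 0) (74, 74.1633)]  |A|=2289.6469
4. ⊥bis P8·P2 via (54.525,55.42): [(32.7554, 62.5852) (74, 49.0101) (74, 74.1633)]  |A|=518.7172
5. ⊥bis P8·P3 via (40.8,49.015): [(32.7554, 62.5852) (74, 49.0101) (74, 74.1633)]  |A|=518.7172
6. ⊥bis P8·P4 via (51.44,46.38): [(32.7554, 62.5852) (74, 49.0101) (74, 74.1633)]  |A|=518.7172
7. ⊥bis P8·P5 via (38.72,51.135): [(32.7554, 62.5852) (74, 49.0101) (74, 74.1633)]  |A|=518.7172
8. ⊥bis P8·P6 via (49.845,50.42): [(32.7554, 62.5852) (74, 49.0101) (74, 74.1633)]  |A|=518.7172
9. ⊥bis P8·P7 via (50.365,42.955): [(32.7554, 62.5852) (74, 49.0101) (74, 74.1633)]  |A|=518.7172
10. ⊥bis P8·P9 via (55.305,50.94): [(32.7554, 62.5852) (74, 49.0101) (74, 74.1633)]  |A|=518.7172
11. canonical 3-gon: [(32.7554, 62.5852) (74, 49.0101) (74, 74.1633)]
12. shoelace: 518.7172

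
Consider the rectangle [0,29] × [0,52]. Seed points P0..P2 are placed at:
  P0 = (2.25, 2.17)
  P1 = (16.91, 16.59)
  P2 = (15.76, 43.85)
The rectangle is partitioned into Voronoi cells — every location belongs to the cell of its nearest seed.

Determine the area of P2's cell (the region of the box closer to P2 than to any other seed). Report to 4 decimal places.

Area of P2's cell: 633.8649

1. box [0,29]×[0,52]: [(0, 0) (29, 0) (29, 52) (0, 52)]
2. ⊥bis P2·P0 via (9.005,23.01): [(0, 25.9288) (29, 16.5289) (29, 52) (0, 52)]  |A|=892.3627
3. ⊥bis P2·P1 via (16.335,30.22): [(0, 29.5309) (29, 30.7543) (29, 52) (0, 52)]  |A|=633.8649
4. canonical 4-gon: [(0, 29.5309) (29, 30.7543) (29, 52) (0, 52)]
5. shoelace: 633.8649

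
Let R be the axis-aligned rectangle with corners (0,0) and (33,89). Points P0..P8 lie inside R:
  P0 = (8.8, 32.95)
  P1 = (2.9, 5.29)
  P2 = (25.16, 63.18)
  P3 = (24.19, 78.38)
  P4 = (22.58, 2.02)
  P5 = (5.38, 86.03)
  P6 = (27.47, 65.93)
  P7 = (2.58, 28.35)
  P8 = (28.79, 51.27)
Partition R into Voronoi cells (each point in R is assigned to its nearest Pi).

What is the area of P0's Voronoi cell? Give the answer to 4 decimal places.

Area of P0's cell: 641.4839

1. box [0,33]×[0,89]: [(0, 0) (33, 0) (33, 89) (0, 89)]
2. ⊥bis P0·P1 via (5.85,19.12): [(0, 20.3678) (33, 13.3288) (33, 89) (0, 89)]  |A|=2381.0058
3. ⊥bis P0·P2 via (16.98,48.065): [(0, 57.2543) (0, 20.3678) (33, 13.3288) (33, 39.3952)]  |A|=1038.7232
4. ⊥bis P0·P3 via (16.495,55.665): [(0, 57.2543) (0, 20.3678) (33, 13.3288) (33, 39.3952)]  |A|=1038.7232
5. ⊥bis P0·P4 via (15.69,17.485): [(0, 57.2543) (0, 20.3678) (14.9858, 17.1713) (33, 25.197) (33, 39.3952)]  |A|=931.8254
6. ⊥bis P0·P5 via (7.09,59.49): [(0, 57.2543) (0, 20.3678) (14.9858, 17.1713) (33, 25.197) (33, 39.3952)]  |A|=931.8254
7. ⊥bis P0·P6 via (18.135,49.44): [(0, 57.2543) (0, 20.3678) (14.9858, 17.1713) (33, 25.197) (33, 39.3952)]  |A|=931.8254
8. ⊥bis P0·P7 via (5.69,30.65): [(0, 57.2543) (0, 38.3439) (15.4916, 17.3966) (33, 25.197) (33, 39.3952)]  |A|=790.0905
9. ⊥bis P0·P8 via (18.795,42.11): [(9.7532, 51.976) (0, 57.2543) (0, 38.3439) (15.4916, 17.3966) (33, 25.197) (33, 26.6101)]  |A|=641.4839
10. canonical 6-gon: [(9.7532, 51.976) (0, 57.2543) (0, 38.3439) (15.4916, 17.3966) (33, 25.197) (33, 26.6101)]
11. shoelace: 641.4839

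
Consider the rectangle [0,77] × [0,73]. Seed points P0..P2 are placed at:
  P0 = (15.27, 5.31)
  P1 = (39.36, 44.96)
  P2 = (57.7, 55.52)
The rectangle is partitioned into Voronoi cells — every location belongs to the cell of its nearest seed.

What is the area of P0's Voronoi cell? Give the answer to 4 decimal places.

1. box [0,77]×[0,73]: [(0, 0) (77, 0) (77, 73) (0, 73)]
2. ⊥bis P0·P1 via (27.315,25.135): [(0, 41.7307) (0, 0) (68.685, 0)]  |A|=1433.1351
3. ⊥bis P0·P2 via (36.485,30.415): [(0, 41.7307) (0, 0) (68.685, 0)]  |A|=1433.1351
4. canonical 3-gon: [(0, 41.7307) (0, 0) (68.685, 0)]
5. shoelace: 1433.1351

Area of P0's cell: 1433.1351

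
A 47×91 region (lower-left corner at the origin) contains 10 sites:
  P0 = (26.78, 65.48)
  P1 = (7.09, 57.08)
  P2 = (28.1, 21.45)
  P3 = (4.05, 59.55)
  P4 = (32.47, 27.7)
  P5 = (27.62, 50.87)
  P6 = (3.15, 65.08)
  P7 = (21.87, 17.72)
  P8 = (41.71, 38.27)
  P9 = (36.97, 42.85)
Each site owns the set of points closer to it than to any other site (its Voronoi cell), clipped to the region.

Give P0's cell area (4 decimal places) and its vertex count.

Area of P0's cell: 1031.8783 (6 vertices)

1. box [0,47]×[0,91]: [(0, 0) (47, 0) (47, 91) (0, 91)]
2. ⊥bis P0·P1 via (16.935,61.28): [(43.0778, 0) (47, 0) (47, 91) (4.2561, 91)]  |A|=2123.308
3. ⊥bis P0·P2 via (27.44,43.465): [(24.5718, 43.379) (47, 44.0514) (47, 91) (4.2561, 91)]  |A|=1544.2406
4. ⊥bis P0·P3 via (15.415,62.515): [(13.8516, 68.5077) (24.5718, 43.379) (47, 44.0514) (47, 91) (7.9836, 91)]  |A|=1502.3205
5. ⊥bis P0·P4 via (29.625,46.59): [(13.8516, 68.5077) (23.5897, 45.681) (47, 49.2068) (47, 91) (7.9836, 91)]  |A|=1415.8302
6. ⊥bis P0·P5 via (27.2,58.175): [(13.8516, 68.5077) (18.4737, 57.6733) (47, 59.3134) (47, 91) (7.9836, 91)]  |A|=1122.2884
7. ⊥bis P0·P6 via (14.965,65.28): [(14.9541, 65.9233) (18.4737, 57.6733) (47, 59.3134) (47, 91) (14.5296, 91)]  |A|=1035.3953
8. ⊥bis P0·P7 via (24.325,41.6): [(14.9541, 65.9233) (18.4737, 57.6733) (47, 59.3134) (47, 91) (14.5296, 91)]  |A|=1035.3953
9. ⊥bis P0·P8 via (34.245,51.875): [(14.9541, 65.9233) (18.4737, 57.6733) (47, 59.3134) (47, 91) (14.5296, 91)]  |A|=1035.3953
10. ⊥bis P0·P9 via (31.875,54.165): [(14.9541, 65.9233) (18.4737, 57.6733) (42.7683, 59.0701) (47, 60.9756) (47, 91) (14.5296, 91)]  |A|=1031.8783
11. canonical 6-gon: [(14.9541, 65.9233) (18.4737, 57.6733) (42.7683, 59.0701) (47, 60.9756) (47, 91) (14.5296, 91)]
12. shoelace: 1031.8783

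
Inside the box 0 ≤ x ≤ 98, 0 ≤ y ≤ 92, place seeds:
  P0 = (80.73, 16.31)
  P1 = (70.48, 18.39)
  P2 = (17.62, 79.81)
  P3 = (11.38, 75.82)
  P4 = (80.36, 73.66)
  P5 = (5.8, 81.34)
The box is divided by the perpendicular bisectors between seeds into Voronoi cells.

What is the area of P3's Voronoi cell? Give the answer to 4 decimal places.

Area of P3's cell: 1577.1161

1. box [0,98]×[0,92]: [(0, 0) (98, 0) (98, 92) (0, 92)]
2. ⊥bis P3·P0 via (46.055,46.065): [(0, 0) (6.5261, 0) (85.4723, 92) (0, 92)]  |A|=4231.9285
3. ⊥bis P3·P1 via (40.93,47.105): [(0, 4.9848) (84.5564, 92) (0, 92)]  |A|=3678.8457
4. ⊥bis P3·P2 via (14.5,77.815): [(0, 4.9848) (36.8327, 42.8886) (5.4298, 92) (0, 92)]  |A|=1735.8364
5. ⊥bis P3·P4 via (45.87,74.74): [(0, 4.9848) (36.8327, 42.8886) (5.4298, 92) (0, 92)]  |A|=1735.8364
6. ⊥bis P3·P5 via (8.59,78.58): [(0, 69.8966) (0, 4.9848) (36.8327, 42.8886) (11.8826, 81.9084)]  |A|=1577.1161
7. canonical 4-gon: [(0, 69.8966) (0, 4.9848) (36.8327, 42.8886) (11.8826, 81.9084)]
8. shoelace: 1577.1161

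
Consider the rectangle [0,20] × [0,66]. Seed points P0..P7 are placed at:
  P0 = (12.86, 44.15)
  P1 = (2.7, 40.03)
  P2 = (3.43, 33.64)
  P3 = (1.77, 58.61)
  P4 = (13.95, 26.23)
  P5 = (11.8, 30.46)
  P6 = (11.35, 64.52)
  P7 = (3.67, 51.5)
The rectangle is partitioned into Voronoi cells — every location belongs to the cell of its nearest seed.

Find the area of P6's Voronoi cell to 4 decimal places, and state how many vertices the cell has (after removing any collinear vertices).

Area of P6's cell: 141.0683 (5 vertices)

1. box [0,20]×[0,66]: [(0, 0) (20, 0) (20, 66) (0, 66)]
2. ⊥bis P6·P0 via (12.105,54.335): [(0, 53.4377) (20, 54.9202) (20, 66) (0, 66)]  |A|=236.4208
3. ⊥bis P6·P1 via (7.025,52.275): [(0, 54.7563) (3.0856, 53.6664) (20, 54.9202) (20, 66) (0, 66)]  |A|=234.3865
4. ⊥bis P6·P2 via (7.39,49.08): [(0, 54.7563) (3.0856, 53.6664) (20, 54.9202) (20, 66) (0, 66)]  |A|=234.3865
5. ⊥bis P6·P3 via (6.56,61.565): [(11.0677, 54.2581) (20, 54.9202) (20, 66) (3.824, 66)]  |A|=144.4523
6. ⊥bis P6·P4 via (12.65,45.375): [(11.0677, 54.2581) (20, 54.9202) (20, 66) (3.824, 66)]  |A|=144.4523
7. ⊥bis P6·P5 via (11.575,47.49): [(11.0677, 54.2581) (20, 54.9202) (20, 66) (3.824, 66)]  |A|=144.4523
8. ⊥bis P6·P7 via (7.51,58.01): [(9.4643, 56.8573) (13.5577, 54.4427) (20, 54.9202) (20, 66) (3.824, 66)]  |A|=141.0683
9. canonical 5-gon: [(9.4643, 56.8573) (13.5577, 54.4427) (20, 54.9202) (20, 66) (3.824, 66)]
10. shoelace: 141.0683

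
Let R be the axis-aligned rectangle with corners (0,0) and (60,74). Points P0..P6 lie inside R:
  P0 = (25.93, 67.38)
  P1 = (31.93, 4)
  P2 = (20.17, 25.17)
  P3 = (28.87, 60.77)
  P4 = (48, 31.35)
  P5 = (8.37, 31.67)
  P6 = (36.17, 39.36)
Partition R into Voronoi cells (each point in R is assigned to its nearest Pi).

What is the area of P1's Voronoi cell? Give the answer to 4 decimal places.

1. box [0,60]×[0,74]: [(0, 0) (60, 0) (60, 74) (0, 74)]
2. ⊥bis P1·P0 via (28.93,35.69): [(0, 32.9513) (0, 0) (60, 0) (60, 38.6313)]  |A|=2147.4776
3. ⊥bis P1·P2 via (26.05,14.585): [(0, 0.1141) (0, 0) (60, 0) (60, 33.4443)]  |A|=1006.7542
4. ⊥bis P1·P3 via (30.4,32.385): [(0, 0.1141) (0, 0) (60, 0) (60, 33.4443)]  |A|=1006.7542
5. ⊥bis P1·P4 via (39.965,17.675): [(35.9059, 20.06) (0, 0.1141) (0, 0) (60, 0) (60, 5.9031)]  |A|=674.9634
6. ⊥bis P1·P5 via (20.15,17.835): [(35.9059, 20.06) (0, 0.1141) (0, 0) (60, 0) (60, 5.9031)]  |A|=674.9634
7. ⊥bis P1·P6 via (34.05,21.68): [(35.9059, 20.06) (0, 0.1141) (0, 0) (60, 0) (60, 5.9031)]  |A|=674.9634
8. canonical 5-gon: [(35.9059, 20.06) (0, 0.1141) (0, 0) (60, 0) (60, 5.9031)]
9. shoelace: 674.9634

Area of P1's cell: 674.9634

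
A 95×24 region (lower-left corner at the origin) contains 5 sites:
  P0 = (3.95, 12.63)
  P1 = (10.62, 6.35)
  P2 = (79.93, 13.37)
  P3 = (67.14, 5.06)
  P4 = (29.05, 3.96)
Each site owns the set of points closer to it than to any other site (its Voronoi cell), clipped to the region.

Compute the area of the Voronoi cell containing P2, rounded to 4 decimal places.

1. box [0,95]×[0,24]: [(0, 0) (95, 0) (95, 24) (0, 24)]
2. ⊥bis P2·P0 via (41.94,13): [(42.0666, 0) (95, 0) (95, 24) (41.8329, 24)]  |A|=1273.2063
3. ⊥bis P2·P1 via (45.275,9.86): [(46.2737, 0) (95, 0) (95, 24) (43.8428, 24)]  |A|=1198.602
4. ⊥bis P2·P3 via (73.535,9.215): [(79.5222, 0) (95, 0) (95, 24) (63.9288, 24)]  |A|=558.5877
5. ⊥bis P2·P4 via (54.49,8.665): [(79.5222, 0) (95, 0) (95, 24) (63.9288, 24)]  |A|=558.5877
6. canonical 4-gon: [(79.5222, 0) (95, 0) (95, 24) (63.9288, 24)]
7. shoelace: 558.5877

Area of P2's cell: 558.5877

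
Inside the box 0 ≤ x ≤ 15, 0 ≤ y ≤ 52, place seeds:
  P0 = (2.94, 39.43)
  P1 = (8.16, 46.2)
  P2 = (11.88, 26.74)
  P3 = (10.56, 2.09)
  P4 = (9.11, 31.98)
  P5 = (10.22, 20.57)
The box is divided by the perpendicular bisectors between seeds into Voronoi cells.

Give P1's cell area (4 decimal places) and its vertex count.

1. box [0,15]×[0,52]: [(0, 0) (15, 0) (15, 52) (0, 52)]
2. ⊥bis P1·P0 via (5.55,42.815): [(0, 47.0943) (15, 35.5286) (15, 52) (0, 52)]  |A|=160.3282
3. ⊥bis P1·P2 via (10.02,36.47): [(0, 47.0943) (13.0322, 37.0458) (15, 37.422) (15, 52) (0, 52)]  |A|=158.4653
4. ⊥bis P1·P3 via (9.36,24.145): [(0, 47.0943) (13.0322, 37.0458) (15, 37.422) (15, 52) (0, 52)]  |A|=158.4653
5. ⊥bis P1·P4 via (8.635,39.09): [(0, 47.0943) (10.2419, 39.1973) (15, 39.5152) (15, 52) (0, 52)]  |A|=150.8437
6. ⊥bis P1·P5 via (9.19,33.385): [(0, 47.0943) (10.2419, 39.1973) (15, 39.5152) (15, 52) (0, 52)]  |A|=150.8437
7. canonical 5-gon: [(0, 47.0943) (10.2419, 39.1973) (15, 39.5152) (15, 52) (0, 52)]
8. shoelace: 150.8437

Area of P1's cell: 150.8437 (5 vertices)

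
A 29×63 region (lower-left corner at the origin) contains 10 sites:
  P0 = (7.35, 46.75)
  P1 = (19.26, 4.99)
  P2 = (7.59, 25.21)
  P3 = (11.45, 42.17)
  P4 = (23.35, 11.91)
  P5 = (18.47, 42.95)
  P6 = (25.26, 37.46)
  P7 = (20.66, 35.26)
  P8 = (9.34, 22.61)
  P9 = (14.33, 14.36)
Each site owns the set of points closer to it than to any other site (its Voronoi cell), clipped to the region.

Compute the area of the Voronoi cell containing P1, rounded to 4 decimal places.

1. box [0,29]×[0,63]: [(0, 0) (29, 0) (29, 63) (0, 63)]
2. ⊥bis P1·P0 via (13.305,25.87): [(0, 22.0754) (0, 0) (29, 0) (29, 30.3462)]  |A|=760.1136
3. ⊥bis P1·P2 via (13.425,15.1): [(0, 7.3517) (0, 0) (29, 0) (29, 24.0891)]  |A|=455.8927
4. ⊥bis P1·P3 via (15.355,23.58): [(0, 7.3517) (0, 0) (29, 0) (29, 24.0891)]  |A|=455.8927
5. ⊥bis P1·P4 via (21.305,8.45): [(11.7193, 14.1155) (0, 7.3517) (0, 0) (29, 0) (29, 3.9019)]  |A|=281.4682
6. ⊥bis P1·P5 via (18.865,23.97): [(11.7193, 14.1155) (0, 7.3517) (0, 0) (29, 0) (29, 3.9019)]  |A|=281.4682
7. ⊥bis P1·P6 via (22.26,21.225): [(11.7193, 14.1155) (0, 7.3517) (0, 0) (29, 0) (29, 3.9019)]  |A|=281.4682
8. ⊥bis P1·P7 via (19.96,20.125): [(11.7193, 14.1155) (0, 7.3517) (0, 0) (29, 0) (29, 3.9019)]  |A|=281.4682
9. ⊥bis P1·P8 via (14.3,13.8): [(13.2517, 13.2098) (0, 5.7491) (0, 0) (29, 0) (29, 3.9019)]  |A|=260.3599
10. ⊥bis P1·P9 via (16.795,9.675): [(18.0845, 10.3535) (0, 0.8384) (0, 0) (29, 0) (29, 3.9019)]  |A|=179.0016
11. canonical 5-gon: [(18.0845, 10.3535) (0, 0.8384) (0, 0) (29, 0) (29, 3.9019)]
12. shoelace: 179.0016

Area of P1's cell: 179.0016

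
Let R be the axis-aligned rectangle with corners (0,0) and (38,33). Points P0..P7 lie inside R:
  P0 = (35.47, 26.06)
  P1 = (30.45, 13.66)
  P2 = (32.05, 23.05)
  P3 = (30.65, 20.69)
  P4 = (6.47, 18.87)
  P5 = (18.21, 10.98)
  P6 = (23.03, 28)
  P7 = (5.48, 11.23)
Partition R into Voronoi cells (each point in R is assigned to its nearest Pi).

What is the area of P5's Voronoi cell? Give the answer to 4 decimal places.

1. box [0,38]×[0,33]: [(0, 0) (38, 0) (38, 33) (0, 33)]
2. ⊥bis P5·P0 via (26.84,18.52): [(0, 0) (38, 0) (38, 5.7467) (14.1889, 33) (0, 33)]  |A|=929.534
3. ⊥bis P5·P1 via (24.33,12.32): [(0, 0) (27.0275, 0) (21.6791, 24.4269) (14.1889, 33) (0, 33)]  |A|=748.6265
4. ⊥bis P5·P2 via (25.13,17.015): [(0, 0) (27.0275, 0) (22.6892, 19.8137) (11.1893, 33) (0, 33)]  |A|=715.9026
5. ⊥bis P5·P3 via (24.43,15.835): [(0, 0) (27.0275, 0) (23.2213, 17.3835) (11.0319, 33) (0, 33)]  |A|=704.2082
6. ⊥bis P5·P4 via (12.34,14.925): [(2.3095, 0) (27.0275, 0) (23.2213, 17.3835) (18.2622, 23.7369)]  |A|=324.3778
7. ⊥bis P5·P6 via (20.62,19.49): [(16.2413, 20.73) (2.3095, 0) (27.0275, 0) (23.2213, 17.3835) (21.8487, 19.142)]  |A|=314.3428
8. ⊥bis P5·P7 via (11.845,11.105): [(16.2413, 20.73) (11.9074, 14.2813) (11.6269, 0) (27.0275, 0) (23.2213, 17.3835) (21.8487, 19.142)]  |A|=247.8104
9. canonical 6-gon: [(16.2413, 20.73) (11.9074, 14.2813) (11.6269, 0) (27.0275, 0) (23.2213, 17.3835) (21.8487, 19.142)]
10. shoelace: 247.8104

Area of P5's cell: 247.8104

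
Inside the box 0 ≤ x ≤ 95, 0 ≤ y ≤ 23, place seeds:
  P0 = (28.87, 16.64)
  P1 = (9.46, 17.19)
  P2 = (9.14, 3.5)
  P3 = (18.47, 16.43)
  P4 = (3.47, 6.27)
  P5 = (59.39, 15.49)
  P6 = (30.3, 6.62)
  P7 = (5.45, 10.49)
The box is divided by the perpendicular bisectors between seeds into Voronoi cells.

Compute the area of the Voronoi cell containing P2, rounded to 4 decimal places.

Area of P2's cell: 116.4766

1. box [0,95]×[0,23]: [(0, 0) (95, 0) (95, 23) (0, 23)]
2. ⊥bis P2·P0 via (19.005,10.07): [(0, 0) (25.7115, 0) (10.3937, 23) (0, 23)]  |A|=415.2106
3. ⊥bis P2·P1 via (9.3,10.345): [(0, 10.5624) (0, 0) (25.7115, 0) (18.9724, 10.1189)]  |A|=230.2834
4. ⊥bis P2·P3 via (13.805,9.965): [(13.4116, 10.2489) (0, 10.5624) (0, 0) (25.7115, 0) (23.9505, 2.6442)]  |A|=209.8241
5. ⊥bis P2·P4 via (6.305,4.885): [(13.4116, 10.2489) (8.9761, 10.3526) (3.9185, 0) (25.7115, 0) (23.9505, 2.6442)]  |A|=142.1363
6. ⊥bis P2·P5 via (34.265,9.495): [(13.4116, 10.2489) (8.9761, 10.3526) (3.9185, 0) (25.7115, 0) (23.9505, 2.6442)]  |A|=142.1363
7. ⊥bis P2·P6 via (19.72,5.06): [(19.6149, 5.7727) (13.4116, 10.2489) (8.9761, 10.3526) (3.9185, 0) (20.4661, 0)]  |A|=124.0186
8. ⊥bis P2·P7 via (7.295,6.995): [(19.6149, 5.7727) (13.4316, 10.2345) (7.35, 7.024) (3.9185, 0) (20.4661, 0)]  |A|=116.4766
9. canonical 5-gon: [(19.6149, 5.7727) (13.4316, 10.2345) (7.35, 7.024) (3.9185, 0) (20.4661, 0)]
10. shoelace: 116.4766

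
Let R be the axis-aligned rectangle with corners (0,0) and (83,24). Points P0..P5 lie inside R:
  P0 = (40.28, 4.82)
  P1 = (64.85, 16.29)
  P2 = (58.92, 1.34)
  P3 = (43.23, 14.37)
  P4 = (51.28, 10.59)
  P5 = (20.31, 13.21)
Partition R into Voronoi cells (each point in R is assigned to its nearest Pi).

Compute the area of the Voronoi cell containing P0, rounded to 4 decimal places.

Area of P0's cell: 195.2698

1. box [0,83]×[0,24]: [(0, 0) (83, 0) (83, 24) (0, 24)]
2. ⊥bis P0·P1 via (52.565,10.555): [(0, 0) (57.4924, 0) (46.2885, 24) (0, 24)]  |A|=1245.3704
3. ⊥bis P0·P2 via (49.6,3.08): [(0, 0) (49.025, 0) (51.4439, 12.9565) (46.2885, 24) (0, 24)]  |A|=1190.5163
4. ⊥bis P0·P3 via (41.755,9.595): [(0, 22.4931) (0, 0) (49.025, 0) (50.3222, 6.9486)]  |A|=736.2795
5. ⊥bis P0·P4 via (45.78,7.705): [(45.3752, 8.4767) (0, 22.4931) (0, 0) (49.025, 0) (49.2341, 1.1201)]  |A|=721.0312
6. ⊥bis P0·P5 via (30.295,9.015): [(45.3752, 8.4767) (31.8271, 12.6617) (26.5075, 0) (49.025, 0) (49.2341, 1.1201)]  |A|=195.2698
7. canonical 5-gon: [(45.3752, 8.4767) (31.8271, 12.6617) (26.5075, 0) (49.025, 0) (49.2341, 1.1201)]
8. shoelace: 195.2698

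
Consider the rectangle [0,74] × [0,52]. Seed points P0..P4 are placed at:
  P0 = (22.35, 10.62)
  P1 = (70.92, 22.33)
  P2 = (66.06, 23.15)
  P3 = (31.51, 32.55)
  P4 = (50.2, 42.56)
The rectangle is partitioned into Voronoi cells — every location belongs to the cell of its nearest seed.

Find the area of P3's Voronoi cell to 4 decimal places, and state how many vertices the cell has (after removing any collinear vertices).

1. box [0,74]×[0,52]: [(0, 0) (74, 0) (74, 52) (0, 52)]
2. ⊥bis P3·P0 via (26.93,21.585): [(0, 32.8335) (74, 1.9242) (74, 52) (0, 52)]  |A|=2561.9662
3. ⊥bis P3·P1 via (51.215,27.44): [(0, 32.8335) (47.4716, 13.0049) (57.584, 52) (0, 52)]  |A|=1577.6802
4. ⊥bis P3·P2 via (48.785,27.85): [(0, 32.8335) (45.0242, 14.0272) (55.3555, 52) (0, 52)]  |A|=1482.4813
5. ⊥bis P3·P4 via (40.855,37.555): [(0, 32.8335) (45.0242, 14.0272) (47.8646, 24.4671) (33.1185, 52) (0, 52)]  |A|=1176.3577
6. canonical 5-gon: [(0, 32.8335) (45.0242, 14.0272) (47.8646, 24.4671) (33.1185, 52) (0, 52)]
7. shoelace: 1176.3577

Area of P3's cell: 1176.3577 (5 vertices)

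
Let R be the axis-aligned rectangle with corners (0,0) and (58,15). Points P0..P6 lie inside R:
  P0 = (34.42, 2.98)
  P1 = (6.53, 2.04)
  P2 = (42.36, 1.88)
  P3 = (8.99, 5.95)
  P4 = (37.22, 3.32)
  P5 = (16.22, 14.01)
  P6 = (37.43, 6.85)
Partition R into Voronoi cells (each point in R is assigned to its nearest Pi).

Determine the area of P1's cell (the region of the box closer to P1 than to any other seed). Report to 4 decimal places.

Area of P1's cell: 62.6280

1. box [0,58]×[0,15]: [(0, 0) (58, 0) (58, 15) (0, 15)]
2. ⊥bis P1·P0 via (20.475,2.51): [(0, 0) (20.5596, 0) (20.054, 15) (0, 15)]  |A|=304.6023
3. ⊥bis P1·P2 via (24.445,1.96): [(0, 0) (20.5596, 0) (20.054, 15) (0, 15)]  |A|=304.6023
4. ⊥bis P1·P3 via (7.76,3.995): [(0, 8.8773) (0, 0) (14.1098, 0)]  |A|=62.628
5. ⊥bis P1·P4 via (21.875,2.68): [(0, 8.8773) (0, 0) (14.1098, 0)]  |A|=62.628
6. ⊥bis P1·P5 via (11.375,8.025): [(0, 8.8773) (0, 0) (14.1098, 0)]  |A|=62.628
7. ⊥bis P1·P6 via (21.98,4.445): [(0, 8.8773) (0, 0) (14.1098, 0)]  |A|=62.628
8. canonical 3-gon: [(0, 8.8773) (0, 0) (14.1098, 0)]
9. shoelace: 62.628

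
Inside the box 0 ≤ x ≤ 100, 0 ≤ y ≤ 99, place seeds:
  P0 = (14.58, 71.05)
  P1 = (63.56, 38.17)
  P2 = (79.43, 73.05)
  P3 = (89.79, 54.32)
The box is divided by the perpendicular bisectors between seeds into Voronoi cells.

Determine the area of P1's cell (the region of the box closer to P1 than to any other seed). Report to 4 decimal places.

1. box [0,100]×[0,99]: [(0, 0) (100, 0) (100, 99) (0, 99)]
2. ⊥bis P1·P0 via (39.07,54.61): [(2.4106, 0) (100, 0) (100, 99) (68.8688, 99)]  |A|=6371.6711
3. ⊥bis P1·P2 via (71.495,55.61): [(47.1707, 66.6773) (2.4106, 0) (100, 0) (100, 42.6406)]  |A|=4379.8327
4. ⊥bis P1·P3 via (76.675,46.245): [(70.6808, 55.9804) (47.1707, 66.6773) (2.4106, 0) (100, 0) (100, 8.3617)]  |A|=3877.3193
5. canonical 5-gon: [(70.6808, 55.9804) (47.1707, 66.6773) (2.4106, 0) (100, 0) (100, 8.3617)]
6. shoelace: 3877.3193

Area of P1's cell: 3877.3193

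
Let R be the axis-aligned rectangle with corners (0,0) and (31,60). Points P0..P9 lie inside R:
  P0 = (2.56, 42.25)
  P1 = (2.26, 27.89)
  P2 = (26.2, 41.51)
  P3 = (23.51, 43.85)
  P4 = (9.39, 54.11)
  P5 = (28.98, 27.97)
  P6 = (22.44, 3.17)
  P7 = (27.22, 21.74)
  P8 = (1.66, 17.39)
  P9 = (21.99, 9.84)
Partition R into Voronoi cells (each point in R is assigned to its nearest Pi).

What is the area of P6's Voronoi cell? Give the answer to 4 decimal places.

Area of P6's cell: 151.4081

1. box [0,31]×[0,60]: [(0, 0) (31, 0) (31, 60) (0, 60)]
2. ⊥bis P6·P0 via (12.5,22.71): [(0, 16.3512) (0, 0) (31, 0) (31, 32.121)]  |A|=751.3191
3. ⊥bis P6·P1 via (12.35,15.53): [(0, 5.4482) (0, 0) (31, 0) (31, 30.7548)]  |A|=561.1459
4. ⊥bis P6·P2 via (24.32,22.34): [(21.0812, 22.6576) (0, 5.4482) (0, 0) (31, 0) (31, 21.6849)]  |A|=516.1645
5. ⊥bis P6·P3 via (22.975,23.51): [(21.0812, 22.6576) (0, 5.4482) (0, 0) (31, 0) (31, 21.6849)]  |A|=516.1645
6. ⊥bis P6·P4 via (15.915,28.64): [(21.0812, 22.6576) (0, 5.4482) (0, 0) (31, 0) (31, 21.6849)]  |A|=516.1645
7. ⊥bis P6·P5 via (25.71,15.57): [(15.6491, 18.2232) (0, 5.4482) (0, 0) (31, 0) (31, 14.175)]  |A|=433.888
8. ⊥bis P6·P7 via (24.83,12.455): [(12.478, 15.6345) (0, 5.4482) (0, 0) (31, 0) (31, 10.8668)]  |A|=376.963
9. ⊥bis P6·P8 via (12.05,10.28): [(15.2295, 14.9262) (5.0153, 0) (31, 0) (31, 10.8668)]  |A|=279.6146
10. ⊥bis P6·P9 via (22.215,6.505): [(8.8497, 5.6033) (5.0153, 0) (31, 0) (31, 7.0977)]  |A|=151.4081
11. canonical 4-gon: [(8.8497, 5.6033) (5.0153, 0) (31, 0) (31, 7.0977)]
12. shoelace: 151.4081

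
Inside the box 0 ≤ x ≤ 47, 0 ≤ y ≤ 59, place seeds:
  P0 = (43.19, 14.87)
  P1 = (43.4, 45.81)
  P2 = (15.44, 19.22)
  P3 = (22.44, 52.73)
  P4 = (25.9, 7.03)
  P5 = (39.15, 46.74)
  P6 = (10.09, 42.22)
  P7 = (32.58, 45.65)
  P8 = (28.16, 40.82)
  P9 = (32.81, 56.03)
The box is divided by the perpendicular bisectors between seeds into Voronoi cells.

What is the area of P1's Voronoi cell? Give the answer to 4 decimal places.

Area of P1's cell: 167.2842

1. box [0,47]×[0,59]: [(0, 0) (47, 0) (47, 59) (0, 59)]
2. ⊥bis P1·P0 via (43.295,30.34): [(0, 30.6339) (47, 30.3149) (47, 59) (0, 59)]  |A|=1340.7053
3. ⊥bis P1·P2 via (29.42,32.515): [(31.4117, 30.4207) (47, 30.3149) (47, 59) (4.2327, 59)]  |A|=834.7063
4. ⊥bis P1·P3 via (32.92,49.27): [(27.9119, 34.1008) (31.4117, 30.4207) (47, 30.3149) (47, 59) (36.1324, 59)]  |A|=437.569
5. ⊥bis P1·P4 via (34.65,26.42): [(27.9119, 34.1008) (31.4117, 30.4207) (47, 30.3149) (47, 59) (36.1324, 59)]  |A|=437.569
6. ⊥bis P1·P5 via (41.275,46.275): [(37.7962, 30.3773) (47, 30.3149) (47, 59) (44.0595, 59)]  |A|=174.088
7. ⊥bis P1·P6 via (26.745,44.015): [(37.7962, 30.3773) (47, 30.3149) (47, 59) (44.0595, 59)]  |A|=174.088
8. ⊥bis P1·P7 via (37.99,45.73): [(38.1904, 32.1787) (38.2171, 30.3745) (47, 30.3149) (47, 59) (44.0595, 59)]  |A|=173.7084
9. ⊥bis P1·P8 via (35.78,43.315): [(38.6855, 34.4413) (40.0211, 30.3622) (47, 30.3149) (47, 59) (44.0595, 59)]  |A|=169.5604
10. ⊥bis P1·P9 via (38.105,50.92): [(43.519, 56.5301) (38.6855, 34.4413) (40.0211, 30.3622) (47, 30.3149) (47, 59) (45.9027, 59)]  |A|=167.2842
11. canonical 6-gon: [(43.519, 56.5301) (38.6855, 34.4413) (40.0211, 30.3622) (47, 30.3149) (47, 59) (45.9027, 59)]
12. shoelace: 167.2842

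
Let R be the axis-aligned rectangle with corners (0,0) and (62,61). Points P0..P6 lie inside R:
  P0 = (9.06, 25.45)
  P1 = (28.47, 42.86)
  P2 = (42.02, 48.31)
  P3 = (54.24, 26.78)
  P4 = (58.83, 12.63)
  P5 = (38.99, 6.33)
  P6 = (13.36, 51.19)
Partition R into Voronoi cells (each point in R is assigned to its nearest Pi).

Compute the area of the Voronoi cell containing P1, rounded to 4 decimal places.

1. box [0,62]×[0,61]: [(0, 0) (62, 0) (62, 61) (0, 61)]
2. ⊥bis P1·P0 via (18.765,34.155): [(0, 55.0757) (49.4007, 0) (62, 0) (62, 61) (0, 61)]  |A|=2421.6125
3. ⊥bis P1·P2 via (35.245,45.585): [(0, 55.0757) (49.4007, 0) (53.5799, 0) (29.0449, 61) (0, 61)]  |A|=1159.6688
4. ⊥bis P1·P3 via (41.355,34.82): [(0, 55.0757) (31.8425, 19.5752) (40.2726, 33.0853) (29.0449, 61) (0, 61)]  |A|=889.417
5. ⊥bis P1·P4 via (43.65,27.745): [(0, 55.0757) (31.8425, 19.5752) (40.2726, 33.0853) (29.0449, 61) (0, 61)]  |A|=889.417
6. ⊥bis P1·P5 via (33.73,24.595): [(0, 55.0757) (28.6517, 23.1325) (35.2475, 25.032) (40.2726, 33.0853) (29.0449, 61) (0, 61)]  |A|=874.6549
7. ⊥bis P1·P6 via (20.915,47.025): [(15.7023, 37.5695) (28.6517, 23.1325) (35.2475, 25.032) (40.2726, 33.0853) (29.0449, 61) (28.6193, 61)]  |A|=492.8605
8. canonical 6-gon: [(15.7023, 37.5695) (28.6517, 23.1325) (35.2475, 25.032) (40.2726, 33.0853) (29.0449, 61) (28.6193, 61)]
9. shoelace: 492.8605

Area of P1's cell: 492.8605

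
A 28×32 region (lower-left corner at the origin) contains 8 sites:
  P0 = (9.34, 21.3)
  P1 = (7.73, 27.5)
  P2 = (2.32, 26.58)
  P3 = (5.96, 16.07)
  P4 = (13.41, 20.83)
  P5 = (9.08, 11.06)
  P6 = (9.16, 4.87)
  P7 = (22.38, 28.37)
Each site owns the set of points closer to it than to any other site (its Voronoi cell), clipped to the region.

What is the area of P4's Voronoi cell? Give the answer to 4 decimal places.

1. box [0,28]×[0,32]: [(0, 0) (28, 0) (28, 32) (0, 32)]
2. ⊥bis P4·P0 via (11.375,21.065): [(8.9424, 0) (28, 0) (28, 32) (12.6378, 32)]  |A|=550.7169
3. ⊥bis P4·P1 via (10.57,24.165): [(11.8598, 25.2634) (8.9424, 0) (28, 0) (28, 32) (19.7706, 32)]  |A|=526.6912
4. ⊥bis P4·P2 via (7.865,23.705): [(11.8598, 25.2634) (8.9424, 0) (28, 0) (28, 32) (19.7706, 32)]  |A|=526.6912
5. ⊥bis P4·P3 via (9.685,18.45): [(11.8598, 25.2634) (10.8606, 16.6101) (21.4732, 0) (28, 0) (28, 32) (19.7706, 32)]  |A|=422.6226
6. ⊥bis P4·P5 via (11.245,15.945): [(11.8598, 25.2634) (10.8606, 16.6101) (11.3015, 15.92) (28, 8.5193) (28, 32) (19.7706, 32)]  |A|=299.5397
7. ⊥bis P4·P6 via (11.285,12.85): [(11.8598, 25.2634) (10.8606, 16.6101) (11.3015, 15.92) (28, 8.5193) (28, 32) (19.7706, 32)]  |A|=299.5397
8. ⊥bis P4·P7 via (17.895,24.6): [(15.0522, 27.9819) (11.8598, 25.2634) (10.8606, 16.6101) (11.3015, 15.92) (28, 8.5193) (28, 12.5785)]  |A|=157.2741
9. canonical 6-gon: [(15.0522, 27.9819) (11.8598, 25.2634) (10.8606, 16.6101) (11.3015, 15.92) (28, 8.5193) (28, 12.5785)]
10. shoelace: 157.2741

Area of P4's cell: 157.2741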